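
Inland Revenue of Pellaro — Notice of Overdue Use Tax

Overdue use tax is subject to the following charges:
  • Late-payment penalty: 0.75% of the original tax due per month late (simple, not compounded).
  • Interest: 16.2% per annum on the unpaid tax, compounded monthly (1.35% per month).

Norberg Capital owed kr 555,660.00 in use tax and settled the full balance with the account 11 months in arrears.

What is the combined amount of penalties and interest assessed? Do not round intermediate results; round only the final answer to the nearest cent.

kr 134,159.04

Late-payment penalty: 11 × 0.75% × kr 555,660.00 = kr 45,841.95
Interest: kr 555,660.00 × ((1 + 0.0135)^11 − 1) = kr 555,660.00 × 0.1589409… = kr 88,317.0910…
Penalties + interest = kr 45,841.9500 + kr 88,317.0910… = kr 134,159.04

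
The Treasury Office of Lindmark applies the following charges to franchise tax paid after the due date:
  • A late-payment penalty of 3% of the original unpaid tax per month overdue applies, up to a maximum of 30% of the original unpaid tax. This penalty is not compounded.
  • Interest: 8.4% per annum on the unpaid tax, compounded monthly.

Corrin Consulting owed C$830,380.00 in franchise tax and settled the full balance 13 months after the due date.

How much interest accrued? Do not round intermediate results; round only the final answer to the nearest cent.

C$78,821.19

Interest (8.4%/yr ÷ 12 = 0.7%/month): C$830,380.00 × ((1 + 0.007)^13 − 1) = C$78,821.1946…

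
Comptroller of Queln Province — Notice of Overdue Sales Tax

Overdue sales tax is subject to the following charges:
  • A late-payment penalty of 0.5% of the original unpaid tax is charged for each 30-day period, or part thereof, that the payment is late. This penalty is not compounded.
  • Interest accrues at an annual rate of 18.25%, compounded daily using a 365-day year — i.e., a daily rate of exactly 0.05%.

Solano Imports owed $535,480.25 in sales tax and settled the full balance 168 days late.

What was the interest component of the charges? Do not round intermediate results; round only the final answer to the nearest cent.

$46,911.32

Interest: $535,480.25 × ((1 + 0.0005)^168 − 1) = $535,480.25 × 0.08760606… = $46,911.3157…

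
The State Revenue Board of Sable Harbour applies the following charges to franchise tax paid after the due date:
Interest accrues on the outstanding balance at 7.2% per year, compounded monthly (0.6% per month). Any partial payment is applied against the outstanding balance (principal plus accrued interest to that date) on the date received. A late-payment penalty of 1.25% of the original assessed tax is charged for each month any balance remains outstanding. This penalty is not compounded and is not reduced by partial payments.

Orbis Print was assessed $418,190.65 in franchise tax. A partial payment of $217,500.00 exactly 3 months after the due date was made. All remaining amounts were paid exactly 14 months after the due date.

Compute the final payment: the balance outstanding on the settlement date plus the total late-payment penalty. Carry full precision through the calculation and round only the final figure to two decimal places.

$295,611.95

Balance at month 3: $418,190.6500 × (1 + 0.006)^3 = $425,763.3366…
After $217,500.00 payment: $425,763.3366… − $217,500.00 = $208,263.3366…
Balance at month 14: $208,263.3366… × (1 + 0.006)^11 = $222,428.5906…
Penalty: 14 × 1.25% × $418,190.65 = $73,183.36…
Final settlement = outstanding balance + penalty = $222,428.5906… + $73,183.36… = $295,611.95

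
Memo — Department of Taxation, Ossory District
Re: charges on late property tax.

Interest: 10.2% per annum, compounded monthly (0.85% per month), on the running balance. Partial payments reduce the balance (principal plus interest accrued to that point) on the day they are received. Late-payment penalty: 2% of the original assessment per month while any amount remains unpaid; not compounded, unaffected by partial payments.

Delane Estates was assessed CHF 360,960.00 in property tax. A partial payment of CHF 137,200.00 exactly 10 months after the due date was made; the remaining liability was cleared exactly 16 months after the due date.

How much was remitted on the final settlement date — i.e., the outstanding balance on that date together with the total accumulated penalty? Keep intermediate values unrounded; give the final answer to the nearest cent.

CHF 384,467.33

Balance at month 10: CHF 360,960.0000 × (1 + 0.0085)^10 = CHF 392,842.1719…
After CHF 137,200.00 payment: CHF 392,842.1719… − CHF 137,200.00 = CHF 255,642.1719…
Balance at month 16: CHF 255,642.1719… × (1 + 0.0085)^6 = CHF 268,960.1349…
Penalty: 16 × 2% × CHF 360,960.00 = CHF 115,507.20
Final settlement = outstanding balance + penalty = CHF 268,960.1349… + CHF 115,507.20 = CHF 384,467.33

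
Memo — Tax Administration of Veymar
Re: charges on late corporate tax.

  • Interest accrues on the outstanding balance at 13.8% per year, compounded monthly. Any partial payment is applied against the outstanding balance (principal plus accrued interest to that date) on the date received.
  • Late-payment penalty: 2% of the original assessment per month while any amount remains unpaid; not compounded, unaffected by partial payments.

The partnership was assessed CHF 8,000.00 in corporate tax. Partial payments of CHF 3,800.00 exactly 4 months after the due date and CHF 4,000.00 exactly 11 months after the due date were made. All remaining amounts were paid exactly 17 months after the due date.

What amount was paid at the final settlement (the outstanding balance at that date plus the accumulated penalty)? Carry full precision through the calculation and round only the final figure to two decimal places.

Monthly rate = 13.8% ÷ 12 = 1.15%
Balance at month 4: CHF 8,000.0000 × (1 + 0.0115)^4 = CHF 8,374.3968…
After CHF 3,800.00 payment: CHF 8,374.3968… − CHF 3,800.00 = CHF 4,574.3968…
Balance at month 11: CHF 4,574.3968… × (1 + 0.0115)^7 = CHF 4,955.5863…
After CHF 4,000.00 payment: CHF 4,955.5863… − CHF 4,000.00 = CHF 955.5863…
Balance at month 17: CHF 955.5863… × (1 + 0.0115)^6 = CHF 1,023.4467…
Penalty: 17 × 2% × CHF 8,000.00 = CHF 2,720.00
Final settlement = outstanding balance + penalty = CHF 1,023.4467… + CHF 2,720.00 = CHF 3,743.45

CHF 3,743.45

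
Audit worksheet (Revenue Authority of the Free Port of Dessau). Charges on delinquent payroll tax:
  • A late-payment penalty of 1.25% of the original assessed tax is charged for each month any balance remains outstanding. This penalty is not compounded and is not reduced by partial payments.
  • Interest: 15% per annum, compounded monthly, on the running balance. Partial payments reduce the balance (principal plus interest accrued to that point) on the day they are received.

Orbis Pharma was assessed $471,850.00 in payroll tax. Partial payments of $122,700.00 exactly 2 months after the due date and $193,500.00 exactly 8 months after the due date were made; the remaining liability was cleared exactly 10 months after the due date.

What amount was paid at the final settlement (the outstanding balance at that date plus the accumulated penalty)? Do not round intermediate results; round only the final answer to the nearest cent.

Monthly rate = 15% ÷ 12 = 1.25%
Balance at month 2: $471,850.0000 × (1 + 0.0125)^2 = $483,719.9766…
After $122,700.00 payment: $483,719.9766… − $122,700.00 = $361,019.9766…
Balance at month 8: $361,019.9766… × (1 + 0.0125)^6 = $388,956.8506…
After $193,500.00 payment: $388,956.8506… − $193,500.00 = $195,456.8506…
Balance at month 10: $195,456.8506… × (1 + 0.0125)^2 = $200,373.8120…
Penalty: 10 × 1.25% × $471,850.00 = $58,981.25
Final settlement = outstanding balance + penalty = $200,373.8120… + $58,981.25 = $259,355.06

$259,355.06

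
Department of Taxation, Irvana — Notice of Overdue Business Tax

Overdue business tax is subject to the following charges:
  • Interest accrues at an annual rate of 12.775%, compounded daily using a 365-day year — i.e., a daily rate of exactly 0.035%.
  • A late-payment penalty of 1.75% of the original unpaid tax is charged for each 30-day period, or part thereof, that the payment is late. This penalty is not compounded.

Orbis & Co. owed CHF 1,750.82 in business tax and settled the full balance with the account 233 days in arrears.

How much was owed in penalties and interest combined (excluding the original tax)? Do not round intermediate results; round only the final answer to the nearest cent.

CHF 393.85

Penalty periods: ⌈233/30⌉ = 8; penalty = 8 × 1.75% × CHF 1,750.82 = CHF 245.11…
Interest: CHF 1,750.82 × ((1 + 0.00035)^233 − 1) = CHF 1,750.82 × 0.08495198… = CHF 148.7356…
Penalties + interest = CHF 245.1148 + CHF 148.7356… = CHF 393.85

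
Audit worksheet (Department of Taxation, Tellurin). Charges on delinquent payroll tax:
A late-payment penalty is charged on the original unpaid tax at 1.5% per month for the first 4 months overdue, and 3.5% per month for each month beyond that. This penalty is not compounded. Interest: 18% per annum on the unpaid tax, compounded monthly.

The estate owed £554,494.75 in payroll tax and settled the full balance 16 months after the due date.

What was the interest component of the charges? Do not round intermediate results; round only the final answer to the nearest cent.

Interest (18%/yr ÷ 12 = 1.5%/month): £554,494.75 × ((1 + 0.015)^16 − 1) = £149,151.0740…

£149,151.07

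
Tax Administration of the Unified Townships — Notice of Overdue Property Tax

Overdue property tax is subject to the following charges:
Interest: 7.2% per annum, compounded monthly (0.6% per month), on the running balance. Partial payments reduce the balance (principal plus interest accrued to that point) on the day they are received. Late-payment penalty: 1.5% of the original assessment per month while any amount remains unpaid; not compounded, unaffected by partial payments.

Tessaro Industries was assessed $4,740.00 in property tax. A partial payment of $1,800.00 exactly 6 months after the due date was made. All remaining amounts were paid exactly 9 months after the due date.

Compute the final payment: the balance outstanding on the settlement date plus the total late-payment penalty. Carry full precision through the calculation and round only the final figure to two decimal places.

$3,809.50

Balance at month 6: $4,740.0000 × (1 + 0.006)^6 = $4,913.2202…
After $1,800.00 payment: $4,913.2202… − $1,800.00 = $3,113.2202…
Balance at month 9: $3,113.2202… × (1 + 0.006)^3 = $3,169.5950…
Penalty: 9 × 1.5% × $4,740.00 = $639.90
Final settlement = outstanding balance + penalty = $3,169.5950… + $639.90 = $3,809.50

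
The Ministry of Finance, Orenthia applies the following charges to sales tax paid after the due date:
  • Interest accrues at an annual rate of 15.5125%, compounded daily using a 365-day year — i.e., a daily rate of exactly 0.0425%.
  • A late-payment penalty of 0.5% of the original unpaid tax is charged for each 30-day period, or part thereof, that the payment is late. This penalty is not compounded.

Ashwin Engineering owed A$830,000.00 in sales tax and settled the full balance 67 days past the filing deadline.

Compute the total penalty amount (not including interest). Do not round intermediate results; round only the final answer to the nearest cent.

Penalty periods: ⌈67/30⌉ = 3; penalty = 3 × 0.5% × A$830,000.00 = A$12,450.00

A$12,450.00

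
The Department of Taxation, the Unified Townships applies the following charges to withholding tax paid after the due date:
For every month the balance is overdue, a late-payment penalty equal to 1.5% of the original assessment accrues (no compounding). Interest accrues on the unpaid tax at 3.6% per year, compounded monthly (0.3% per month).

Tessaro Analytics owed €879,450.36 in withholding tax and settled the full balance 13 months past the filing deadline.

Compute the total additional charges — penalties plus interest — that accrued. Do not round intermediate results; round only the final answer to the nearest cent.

Late-payment penalty = 1.5% × €879,450.36 × 13 mo = €171,492.82…
Interest: €879,450.36 × ((1 + 0.003)^13 − 1) = €879,450.36 × 0.0397098… = €34,922.7805…
Penalties + interest = €171,492.8202 + €34,922.7805… = €206,415.60

€206,415.60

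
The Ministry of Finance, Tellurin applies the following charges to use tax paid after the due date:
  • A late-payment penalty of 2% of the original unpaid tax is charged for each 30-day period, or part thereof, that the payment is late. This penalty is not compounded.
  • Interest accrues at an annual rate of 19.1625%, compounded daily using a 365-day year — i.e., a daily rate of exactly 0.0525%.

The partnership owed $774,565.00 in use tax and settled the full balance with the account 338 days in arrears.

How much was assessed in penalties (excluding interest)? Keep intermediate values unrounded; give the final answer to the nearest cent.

Penalty periods: ⌈338/30⌉ = 12; penalty = 12 × 2% × $774,565.00 = $185,895.60

$185,895.60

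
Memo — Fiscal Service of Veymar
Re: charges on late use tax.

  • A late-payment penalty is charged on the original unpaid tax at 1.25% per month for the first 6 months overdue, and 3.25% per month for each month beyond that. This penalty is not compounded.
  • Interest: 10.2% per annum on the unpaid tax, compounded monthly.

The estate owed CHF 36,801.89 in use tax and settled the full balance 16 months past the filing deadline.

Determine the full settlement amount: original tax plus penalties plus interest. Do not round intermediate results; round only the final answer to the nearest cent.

CHF 56,859.79

Penalty, months 1–6: 6 × 1.25% × CHF 36,801.89 = CHF 2,760.14…
Penalty, months 7–16: 10 × 3.25% × CHF 36,801.89 = CHF 11,960.61…
Interest (10.2%/yr ÷ 12 = 0.85%/month): CHF 36,801.89 × ((1 + 0.0085)^16 − 1) = CHF 5,337.1428…
Total = CHF 36,801.89 + CHF 14,720.7560 + CHF 5,337.1428… = CHF 56,859.79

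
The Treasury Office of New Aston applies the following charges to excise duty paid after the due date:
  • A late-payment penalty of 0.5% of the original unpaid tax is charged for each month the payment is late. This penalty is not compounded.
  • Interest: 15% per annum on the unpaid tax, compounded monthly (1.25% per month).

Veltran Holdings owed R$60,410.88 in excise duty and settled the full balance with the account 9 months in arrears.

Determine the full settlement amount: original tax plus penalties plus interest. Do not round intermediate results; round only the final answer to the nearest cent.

R$70,275.50

Late-payment penalty: 9 × 0.5% × R$60,410.88 = R$2,718.49…
Interest: R$60,410.88 × ((1 + 0.0125)^9 − 1) = R$60,410.88 × 0.1182922… = R$7,146.1345…
Total = R$60,410.88 + R$2,718.4896 + R$7,146.1345… = R$70,275.50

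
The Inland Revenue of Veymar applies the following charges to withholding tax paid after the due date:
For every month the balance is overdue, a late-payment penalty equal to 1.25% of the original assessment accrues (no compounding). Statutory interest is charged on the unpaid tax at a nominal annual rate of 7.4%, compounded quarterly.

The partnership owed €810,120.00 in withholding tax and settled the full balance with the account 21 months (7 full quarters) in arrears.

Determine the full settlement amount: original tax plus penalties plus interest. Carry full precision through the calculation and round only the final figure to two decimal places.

Late-payment penalty: 21 × 1.25% × €810,120.00 = €212,656.50
Interest (7.4%/yr ÷ 4 = 1.85%/quarter): €810,120.00 × ((1 + 0.0185)^7 − 1) = €110,915.9615…
Total = €810,120.00 + €212,656.5000 + €110,915.9615… = €1,133,692.46

€1,133,692.46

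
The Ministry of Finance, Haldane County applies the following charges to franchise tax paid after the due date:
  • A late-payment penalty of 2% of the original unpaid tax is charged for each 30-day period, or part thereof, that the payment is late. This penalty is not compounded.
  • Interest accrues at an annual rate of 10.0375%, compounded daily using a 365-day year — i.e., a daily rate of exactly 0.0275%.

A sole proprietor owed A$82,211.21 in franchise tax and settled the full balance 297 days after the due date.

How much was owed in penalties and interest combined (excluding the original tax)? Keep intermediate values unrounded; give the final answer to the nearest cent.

A$23,437.67

Penalty periods: ⌈297/30⌉ = 10; penalty = 10 × 2% × A$82,211.21 = A$16,442.24…
Interest: A$82,211.21 × ((1 + 0.000275)^297 − 1) = A$82,211.21 × 0.08509091… = A$6,995.4267…
Penalties + interest = A$16,442.2420 + A$6,995.4267… = A$23,437.67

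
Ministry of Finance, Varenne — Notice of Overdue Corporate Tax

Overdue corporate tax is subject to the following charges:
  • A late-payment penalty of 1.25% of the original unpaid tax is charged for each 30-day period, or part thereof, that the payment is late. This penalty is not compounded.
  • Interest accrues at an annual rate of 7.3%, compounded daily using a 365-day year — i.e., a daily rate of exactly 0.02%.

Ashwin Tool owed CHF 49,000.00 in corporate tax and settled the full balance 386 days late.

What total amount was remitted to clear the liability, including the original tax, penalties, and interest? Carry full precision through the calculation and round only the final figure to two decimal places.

Penalty periods: ⌈386/30⌉ = 13; penalty = 13 × 1.25% × CHF 49,000.00 = CHF 7,962.50
Interest: CHF 49,000.00 × ((1 + 0.0002)^386 − 1) = CHF 49,000.00 × 0.08024977… = CHF 3,932.2386…
Total = CHF 49,000.00 + CHF 7,962.5000 + CHF 3,932.2386… = CHF 60,894.74

CHF 60,894.74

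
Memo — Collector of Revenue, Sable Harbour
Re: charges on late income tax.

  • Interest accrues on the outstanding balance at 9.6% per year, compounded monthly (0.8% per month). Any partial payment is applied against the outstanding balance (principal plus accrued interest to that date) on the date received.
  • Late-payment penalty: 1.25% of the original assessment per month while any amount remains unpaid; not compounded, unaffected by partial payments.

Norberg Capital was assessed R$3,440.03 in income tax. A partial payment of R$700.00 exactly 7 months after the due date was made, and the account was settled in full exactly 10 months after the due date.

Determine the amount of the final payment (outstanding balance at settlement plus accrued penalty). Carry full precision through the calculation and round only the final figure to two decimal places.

R$3,438.42

Balance at month 7: R$3,440.0300 × (1 + 0.008)^7 = R$3,637.3572…
After R$700.00 payment: R$3,637.3572… − R$700.00 = R$2,937.3572…
Balance at month 10: R$2,937.3572… × (1 + 0.008)^3 = R$3,008.4193…
Penalty: 10 × 1.25% × R$3,440.03 = R$430.00…
Final settlement = outstanding balance + penalty = R$3,008.4193… + R$430.00… = R$3,438.42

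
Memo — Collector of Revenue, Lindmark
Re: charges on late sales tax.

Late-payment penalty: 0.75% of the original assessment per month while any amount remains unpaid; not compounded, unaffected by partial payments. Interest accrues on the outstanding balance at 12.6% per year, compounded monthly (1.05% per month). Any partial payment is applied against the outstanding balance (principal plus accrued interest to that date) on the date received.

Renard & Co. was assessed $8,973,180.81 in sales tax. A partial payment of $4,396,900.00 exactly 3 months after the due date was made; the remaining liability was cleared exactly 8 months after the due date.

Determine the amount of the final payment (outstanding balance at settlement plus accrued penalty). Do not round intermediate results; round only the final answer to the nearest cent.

$5,660,972.46

Balance at month 3: $8,973,180.8100 × (1 + 0.0105)^3 = $9,258,814.2726…
After $4,396,900.00 payment: $9,258,814.2726… − $4,396,900.00 = $4,861,914.2726…
Balance at month 8: $4,861,914.2726… × (1 + 0.0105)^5 = $5,122,581.6113…
Penalty: 8 × 0.75% × $8,973,180.81 = $538,390.85…
Final settlement = outstanding balance + penalty = $5,122,581.6113… + $538,390.85… = $5,660,972.46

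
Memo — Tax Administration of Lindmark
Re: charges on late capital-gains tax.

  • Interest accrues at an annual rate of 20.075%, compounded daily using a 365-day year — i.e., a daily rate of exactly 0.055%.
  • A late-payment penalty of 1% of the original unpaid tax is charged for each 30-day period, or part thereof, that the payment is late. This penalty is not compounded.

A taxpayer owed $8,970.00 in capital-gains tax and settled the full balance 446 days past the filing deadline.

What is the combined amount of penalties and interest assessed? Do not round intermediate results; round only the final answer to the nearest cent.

$3,838.43

Penalty periods: ⌈446/30⌉ = 15; penalty = 15 × 1% × $8,970.00 = $1,345.50
Interest: $8,970.00 × ((1 + 0.00055)^446 − 1) = $8,970.00 × 0.27791848… = $2,492.9288…
Penalties + interest = $1,345.5000 + $2,492.9288… = $3,838.43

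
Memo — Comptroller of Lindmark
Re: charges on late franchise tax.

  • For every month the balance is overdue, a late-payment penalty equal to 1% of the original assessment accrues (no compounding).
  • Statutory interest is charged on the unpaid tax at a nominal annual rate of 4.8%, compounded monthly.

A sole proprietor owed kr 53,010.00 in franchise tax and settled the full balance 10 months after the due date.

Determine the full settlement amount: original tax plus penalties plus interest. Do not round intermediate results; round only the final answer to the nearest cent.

Late-payment penalty = 1% × kr 53,010.00 × 10 mo = kr 5,301.00
Interest (4.8%/yr ÷ 12 = 0.4%/month): kr 53,010.00 × ((1 + 0.004)^10 − 1) = kr 2,158.9772…
Total = kr 53,010.00 + kr 5,301.0000 + kr 2,158.9772… = kr 60,469.98

kr 60,469.98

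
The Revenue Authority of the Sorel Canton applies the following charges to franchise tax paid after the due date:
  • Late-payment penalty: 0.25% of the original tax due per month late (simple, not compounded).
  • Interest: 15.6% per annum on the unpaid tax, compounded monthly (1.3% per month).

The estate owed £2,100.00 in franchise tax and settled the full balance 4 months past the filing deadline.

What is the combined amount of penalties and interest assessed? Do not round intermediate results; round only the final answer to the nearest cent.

£132.35

Late-payment penalty: 4 × 0.25% × £2,100.00 = £21.00
Interest: £2,100.00 × ((1 + 0.013)^4 − 1) = £2,100.00 × 0.0530228… = £111.3479…
Penalties + interest = £21.0000 + £111.3479… = £132.35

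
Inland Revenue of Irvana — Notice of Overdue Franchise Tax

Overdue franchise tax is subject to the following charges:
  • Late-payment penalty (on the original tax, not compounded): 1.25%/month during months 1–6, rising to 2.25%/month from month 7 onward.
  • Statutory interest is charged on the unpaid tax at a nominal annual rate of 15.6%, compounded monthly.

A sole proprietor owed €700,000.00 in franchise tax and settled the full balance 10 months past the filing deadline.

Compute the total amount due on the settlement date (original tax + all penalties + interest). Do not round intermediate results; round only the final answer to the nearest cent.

Penalty, months 1–6: 6 × 1.25% × €700,000.00 = €52,500.00
Penalty, months 7–10: 4 × 2.25% × €700,000.00 = €63,000.00
Interest (15.6%/yr ÷ 12 = 1.3%/month): €700,000.00 × ((1 + 0.013)^10 − 1) = €96,512.3127…
Total = €700,000.00 + €115,500.0000 + €96,512.3127… = €912,012.31

€912,012.31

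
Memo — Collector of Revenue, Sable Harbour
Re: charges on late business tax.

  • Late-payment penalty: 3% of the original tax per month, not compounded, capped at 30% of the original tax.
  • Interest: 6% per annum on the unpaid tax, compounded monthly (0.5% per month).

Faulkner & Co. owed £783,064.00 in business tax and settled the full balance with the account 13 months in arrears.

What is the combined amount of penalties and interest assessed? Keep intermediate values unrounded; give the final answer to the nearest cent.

Penalty (uncapped): 13 × 3% × £783,064.00 = £305,394.96; cap = 30% × £783,064.00 = £234,919.20 → penalty = £234,919.20
Interest: £783,064.00 × ((1 + 0.005)^13 − 1) = £783,064.00 × 0.0669862… = £52,454.4824…
Penalties + interest = £234,919.2000 + £52,454.4824… = £287,373.68

£287,373.68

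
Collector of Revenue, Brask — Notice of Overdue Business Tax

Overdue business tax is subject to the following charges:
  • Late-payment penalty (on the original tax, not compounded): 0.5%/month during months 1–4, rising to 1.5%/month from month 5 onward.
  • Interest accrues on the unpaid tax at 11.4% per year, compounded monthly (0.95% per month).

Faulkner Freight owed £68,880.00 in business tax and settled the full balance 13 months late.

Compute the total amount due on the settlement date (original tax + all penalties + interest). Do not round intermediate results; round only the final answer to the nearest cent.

Penalty, months 1–4: 4 × 0.5% × £68,880.00 = £1,377.60
Penalty, months 5–13: 9 × 1.5% × £68,880.00 = £9,298.80
Interest: £68,880.00 × ((1 + 0.0095)^13 − 1) = £68,880.00 × 0.1307906… = £9,008.8589…
Total = £68,880.00 + £10,676.4000 + £9,008.8589… = £88,565.26

£88,565.26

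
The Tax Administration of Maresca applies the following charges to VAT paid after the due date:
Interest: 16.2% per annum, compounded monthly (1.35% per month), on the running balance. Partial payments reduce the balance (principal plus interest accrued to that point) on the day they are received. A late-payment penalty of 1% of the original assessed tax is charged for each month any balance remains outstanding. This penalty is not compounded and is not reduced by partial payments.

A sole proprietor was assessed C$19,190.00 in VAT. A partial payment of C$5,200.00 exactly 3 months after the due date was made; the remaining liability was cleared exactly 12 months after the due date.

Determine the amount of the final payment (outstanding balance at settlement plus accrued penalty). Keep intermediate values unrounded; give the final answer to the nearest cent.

C$18,976.10

Balance at month 3: C$19,190.0000 × (1 + 0.0135)^3 = C$19,977.7343…
After C$5,200.00 payment: C$19,977.7343… − C$5,200.00 = C$14,777.7343…
Balance at month 12: C$14,777.7343… × (1 + 0.0135)^9 = C$16,673.3026…
Penalty: 12 × 1% × C$19,190.00 = C$2,302.80
Final settlement = outstanding balance + penalty = C$16,673.3026… + C$2,302.80 = C$18,976.10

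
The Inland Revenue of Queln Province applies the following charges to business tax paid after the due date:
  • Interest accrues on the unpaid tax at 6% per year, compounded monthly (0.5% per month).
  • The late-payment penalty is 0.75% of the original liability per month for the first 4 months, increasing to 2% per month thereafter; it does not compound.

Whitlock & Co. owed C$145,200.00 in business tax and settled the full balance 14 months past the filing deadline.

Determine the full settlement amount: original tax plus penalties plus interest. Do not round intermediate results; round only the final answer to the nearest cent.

Penalty, months 1–4: 4 × 0.75% × C$145,200.00 = C$4,356.00
Penalty, months 5–14: 10 × 2% × C$145,200.00 = C$29,040.00
Interest: C$145,200.00 × ((1 + 0.005)^14 − 1) = C$145,200.00 × 0.0723211… = C$10,501.0284…
Total = C$145,200.00 + C$33,396.0000 + C$10,501.0284… = C$189,097.03

C$189,097.03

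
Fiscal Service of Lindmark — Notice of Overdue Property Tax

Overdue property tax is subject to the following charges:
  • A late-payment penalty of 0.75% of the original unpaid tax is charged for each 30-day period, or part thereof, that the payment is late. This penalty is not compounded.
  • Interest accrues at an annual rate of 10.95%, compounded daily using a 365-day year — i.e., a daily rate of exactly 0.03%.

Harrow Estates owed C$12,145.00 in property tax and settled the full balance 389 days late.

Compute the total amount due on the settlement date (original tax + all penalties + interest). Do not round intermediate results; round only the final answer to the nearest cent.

C$14,832.23

Penalty periods: ⌈389/30⌉ = 13; penalty = 13 × 0.75% × C$12,145.00 = C$1,184.14…
Interest: C$12,145.00 × ((1 + 0.0003)^389 − 1) = C$12,145.00 × 0.12376258… = C$1,503.0965…
Total = C$12,145.00 + C$1,184.1375 + C$1,503.0965… = C$14,832.23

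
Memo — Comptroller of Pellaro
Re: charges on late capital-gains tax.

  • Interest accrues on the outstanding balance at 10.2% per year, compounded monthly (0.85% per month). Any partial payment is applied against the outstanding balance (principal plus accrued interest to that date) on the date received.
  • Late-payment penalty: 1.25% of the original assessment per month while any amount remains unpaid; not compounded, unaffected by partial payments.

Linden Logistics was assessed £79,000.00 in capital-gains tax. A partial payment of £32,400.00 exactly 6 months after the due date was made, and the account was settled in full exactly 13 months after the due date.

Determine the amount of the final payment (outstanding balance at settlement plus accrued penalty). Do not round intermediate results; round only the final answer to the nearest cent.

Balance at month 6: £79,000.0000 × (1 + 0.0085)^6 = £83,115.5928…
After £32,400.00 payment: £83,115.5928… − £32,400.00 = £50,715.5928…
Balance at month 13: £50,715.5928… × (1 + 0.0085)^7 = £53,811.2182…
Penalty: 13 × 1.25% × £79,000.00 = £12,837.50
Final settlement = outstanding balance + penalty = £53,811.2182… + £12,837.50 = £66,648.72

£66,648.72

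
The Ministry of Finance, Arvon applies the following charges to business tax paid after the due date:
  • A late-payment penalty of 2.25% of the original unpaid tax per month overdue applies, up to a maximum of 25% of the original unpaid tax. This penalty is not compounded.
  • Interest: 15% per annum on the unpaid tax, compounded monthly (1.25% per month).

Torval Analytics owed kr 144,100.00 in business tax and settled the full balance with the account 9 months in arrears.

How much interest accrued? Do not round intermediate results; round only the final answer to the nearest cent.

Interest: kr 144,100.00 × ((1 + 0.0125)^9 − 1) = kr 144,100.00 × 0.1182922… = kr 17,045.9028…

kr 17,045.90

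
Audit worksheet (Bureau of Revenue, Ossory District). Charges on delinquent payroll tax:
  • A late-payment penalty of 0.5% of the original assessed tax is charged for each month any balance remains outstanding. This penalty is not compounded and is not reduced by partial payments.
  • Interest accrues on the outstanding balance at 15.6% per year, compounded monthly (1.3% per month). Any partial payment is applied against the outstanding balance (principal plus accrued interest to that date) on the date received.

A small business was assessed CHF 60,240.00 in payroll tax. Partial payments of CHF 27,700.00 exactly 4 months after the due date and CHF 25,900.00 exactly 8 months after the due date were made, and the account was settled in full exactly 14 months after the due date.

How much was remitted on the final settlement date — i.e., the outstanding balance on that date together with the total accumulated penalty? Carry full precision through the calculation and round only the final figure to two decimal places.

CHF 16,890.72

Balance at month 4: CHF 60,240.0000 × (1 + 0.013)^4 = CHF 63,434.0945…
After CHF 27,700.00 payment: CHF 63,434.0945… − CHF 27,700.00 = CHF 35,734.0945…
Balance at month 8: CHF 35,734.0945… × (1 + 0.013)^4 = CHF 37,628.8168…
After CHF 25,900.00 payment: CHF 37,628.8168… − CHF 25,900.00 = CHF 11,728.8168…
Balance at month 14: CHF 11,728.8168… × (1 + 0.013)^6 = CHF 12,673.9175…
Penalty: 14 × 0.5% × CHF 60,240.00 = CHF 4,216.80
Final settlement = outstanding balance + penalty = CHF 12,673.9175… + CHF 4,216.80 = CHF 16,890.72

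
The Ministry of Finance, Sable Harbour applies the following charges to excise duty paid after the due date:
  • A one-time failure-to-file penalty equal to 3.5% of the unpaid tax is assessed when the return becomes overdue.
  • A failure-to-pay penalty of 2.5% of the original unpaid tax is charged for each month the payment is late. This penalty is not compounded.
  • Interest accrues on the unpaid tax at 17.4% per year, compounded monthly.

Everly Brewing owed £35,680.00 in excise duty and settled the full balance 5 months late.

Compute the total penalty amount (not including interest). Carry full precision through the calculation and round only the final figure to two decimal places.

Failure-to-file penalty: 3.5% × £35,680.00 = £1,248.80
Failure-to-pay penalty: 5 × 2.5% × £35,680.00 = £4,460.00
Total penalty = £1,248.80 + £4,460.00 = £5,708.80

£5,708.80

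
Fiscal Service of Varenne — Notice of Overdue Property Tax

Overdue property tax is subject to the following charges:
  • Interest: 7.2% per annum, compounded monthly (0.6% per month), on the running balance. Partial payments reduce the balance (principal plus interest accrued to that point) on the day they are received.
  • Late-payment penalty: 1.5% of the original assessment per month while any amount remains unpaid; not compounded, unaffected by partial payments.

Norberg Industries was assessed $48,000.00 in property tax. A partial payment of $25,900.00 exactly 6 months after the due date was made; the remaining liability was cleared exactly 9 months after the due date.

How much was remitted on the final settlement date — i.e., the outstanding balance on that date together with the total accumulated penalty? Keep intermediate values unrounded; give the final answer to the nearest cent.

$30,766.08

Balance at month 6: $48,000.0000 × (1 + 0.006)^6 = $49,754.1283…
After $25,900.00 payment: $49,754.1283… − $25,900.00 = $23,854.1283…
Balance at month 9: $23,854.1283… × (1 + 0.006)^3 = $24,286.0840…
Penalty: 9 × 1.5% × $48,000.00 = $6,480.00
Final settlement = outstanding balance + penalty = $24,286.0840… + $6,480.00 = $30,766.08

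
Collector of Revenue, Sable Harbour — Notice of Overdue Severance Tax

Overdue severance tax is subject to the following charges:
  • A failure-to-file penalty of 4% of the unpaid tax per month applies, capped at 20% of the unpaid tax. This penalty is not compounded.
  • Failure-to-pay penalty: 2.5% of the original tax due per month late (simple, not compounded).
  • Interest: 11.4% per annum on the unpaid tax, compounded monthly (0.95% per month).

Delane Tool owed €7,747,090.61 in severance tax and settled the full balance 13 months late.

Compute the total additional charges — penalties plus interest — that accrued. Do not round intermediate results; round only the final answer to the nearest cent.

€5,080,469.46

Failure-to-file: 13 × 4% × €7,747,090.61 = €4,028,487.12…, capped at 20% × €7,747,090.61 = €1,549,418.12…
Failure-to-pay penalty: 13 × 2.5% × €7,747,090.61 = €2,517,804.45…
Interest: €7,747,090.61 × ((1 + 0.0095)^13 − 1) = €7,747,090.61 × 0.1307906… = €1,013,246.8912…
Penalties + interest = €4,067,222.5703… + €1,013,246.8912… = €5,080,469.46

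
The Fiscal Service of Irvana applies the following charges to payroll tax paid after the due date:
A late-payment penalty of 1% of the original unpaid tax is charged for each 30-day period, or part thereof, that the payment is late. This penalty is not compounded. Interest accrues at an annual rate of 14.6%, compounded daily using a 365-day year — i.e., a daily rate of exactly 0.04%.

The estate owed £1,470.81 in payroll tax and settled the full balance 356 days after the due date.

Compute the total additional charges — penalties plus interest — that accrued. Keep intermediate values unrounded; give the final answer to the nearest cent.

Penalty periods: ⌈356/30⌉ = 12; penalty = 12 × 1% × £1,470.81 = £176.50…
Interest: £1,470.81 × ((1 + 0.0004)^356 − 1) = £1,470.81 × 0.15300494… = £225.0412…
Penalties + interest = £176.4972 + £225.0412… = £401.54

£401.54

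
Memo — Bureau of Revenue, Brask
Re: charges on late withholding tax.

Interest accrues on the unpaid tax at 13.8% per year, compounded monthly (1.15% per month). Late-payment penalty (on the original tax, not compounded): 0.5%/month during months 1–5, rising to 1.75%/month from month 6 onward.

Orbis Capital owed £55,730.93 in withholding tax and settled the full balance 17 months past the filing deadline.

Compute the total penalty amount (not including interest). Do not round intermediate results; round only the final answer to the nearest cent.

Penalty, months 1–5: 5 × 0.5% × £55,730.93 = £1,393.27…
Penalty, months 6–17: 12 × 1.75% × £55,730.93 = £11,703.50…
Total penalty = £1,393.27… + £11,703.50… = £13,096.77

£13,096.77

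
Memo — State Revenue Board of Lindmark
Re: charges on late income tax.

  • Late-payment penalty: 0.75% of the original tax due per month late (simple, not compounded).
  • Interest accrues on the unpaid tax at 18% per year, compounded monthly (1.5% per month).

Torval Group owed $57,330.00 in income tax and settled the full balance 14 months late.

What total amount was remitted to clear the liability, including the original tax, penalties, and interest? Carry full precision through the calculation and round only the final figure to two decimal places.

$76,636.21

Late-payment penalty = 0.75% × $57,330.00 × 14 mo = $6,019.65
Interest: $57,330.00 × ((1 + 0.015)^14 − 1) = $57,330.00 × 0.2317557… = $13,286.5560…
Total = $57,330.00 + $6,019.6500 + $13,286.5560… = $76,636.21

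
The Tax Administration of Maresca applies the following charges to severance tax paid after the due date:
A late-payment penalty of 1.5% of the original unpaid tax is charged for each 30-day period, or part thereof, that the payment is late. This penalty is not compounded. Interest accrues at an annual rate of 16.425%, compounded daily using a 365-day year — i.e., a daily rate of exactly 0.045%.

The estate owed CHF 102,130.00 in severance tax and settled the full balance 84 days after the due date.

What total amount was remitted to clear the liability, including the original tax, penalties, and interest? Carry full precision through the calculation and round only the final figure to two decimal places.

Penalty periods: ⌈84/30⌉ = 3; penalty = 3 × 1.5% × CHF 102,130.00 = CHF 4,595.85
Interest: CHF 102,130.00 × ((1 + 0.00045)^84 − 1) = CHF 102,130.00 × 0.03851468… = CHF 3,933.5040…
Total = CHF 102,130.00 + CHF 4,595.8500 + CHF 3,933.5040… = CHF 110,659.35

CHF 110,659.35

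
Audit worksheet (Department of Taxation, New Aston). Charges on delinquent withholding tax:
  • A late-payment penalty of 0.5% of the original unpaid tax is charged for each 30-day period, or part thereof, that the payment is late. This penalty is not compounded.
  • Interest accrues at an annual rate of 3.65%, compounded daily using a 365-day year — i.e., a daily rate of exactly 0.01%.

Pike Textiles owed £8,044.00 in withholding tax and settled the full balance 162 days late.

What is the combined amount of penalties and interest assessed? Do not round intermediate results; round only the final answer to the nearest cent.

Penalty periods: ⌈162/30⌉ = 6; penalty = 6 × 0.5% × £8,044.00 = £241.32
Interest: £8,044.00 × ((1 + 0.0001)^162 − 1) = £8,044.00 × 0.01633111… = £131.3674…
Penalties + interest = £241.3200 + £131.3674… = £372.69

£372.69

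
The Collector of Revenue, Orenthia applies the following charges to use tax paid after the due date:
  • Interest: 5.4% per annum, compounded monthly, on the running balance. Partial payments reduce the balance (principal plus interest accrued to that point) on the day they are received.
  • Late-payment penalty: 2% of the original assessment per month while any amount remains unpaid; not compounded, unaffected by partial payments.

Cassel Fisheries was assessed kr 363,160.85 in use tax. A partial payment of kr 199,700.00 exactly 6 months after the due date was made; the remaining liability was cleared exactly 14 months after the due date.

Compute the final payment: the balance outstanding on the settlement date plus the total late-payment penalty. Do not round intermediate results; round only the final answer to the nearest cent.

kr 281,402.98

Monthly rate = 5.4% ÷ 12 = 0.45%
Balance at month 6: kr 363,160.8500 × (1 + 0.0045)^6 = kr 373,077.1672…
After kr 199,700.00 payment: kr 373,077.1672… − kr 199,700.00 = kr 173,377.1672…
Balance at month 14: kr 173,377.1672… × (1 + 0.0045)^8 = kr 179,717.9398…
Penalty: 14 × 2% × kr 363,160.85 = kr 101,685.04…
Final settlement = outstanding balance + penalty = kr 179,717.9398… + kr 101,685.04… = kr 281,402.98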